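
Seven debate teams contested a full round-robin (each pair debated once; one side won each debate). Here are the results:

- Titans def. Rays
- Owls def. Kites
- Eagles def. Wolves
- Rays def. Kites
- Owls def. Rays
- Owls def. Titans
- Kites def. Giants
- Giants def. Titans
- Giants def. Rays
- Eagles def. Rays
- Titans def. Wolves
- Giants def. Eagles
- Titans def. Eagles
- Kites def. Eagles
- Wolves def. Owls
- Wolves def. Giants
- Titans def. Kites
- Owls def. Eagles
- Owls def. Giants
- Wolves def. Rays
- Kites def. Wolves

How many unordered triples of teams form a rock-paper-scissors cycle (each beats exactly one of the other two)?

9

Win totals: Wolves 3, Kites 3, Owls 5, Giants 3, Rays 1, Eagles 2, Titans 4.
A team with w wins dominates both others in C(w,2) triples; summing gives 3 + 3 + 10 + 3 + 0 + 1 + 6 = 26 transitive triples.
Total triples C(7,3) = 35, so cyclic triples = 35 − 26 = 9.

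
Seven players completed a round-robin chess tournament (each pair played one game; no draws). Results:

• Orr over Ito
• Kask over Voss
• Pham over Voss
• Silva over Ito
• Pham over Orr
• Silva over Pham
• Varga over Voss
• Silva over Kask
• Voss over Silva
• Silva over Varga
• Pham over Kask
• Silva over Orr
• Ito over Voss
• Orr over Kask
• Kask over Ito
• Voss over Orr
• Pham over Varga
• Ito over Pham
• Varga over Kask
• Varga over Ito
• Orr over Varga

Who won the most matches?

Win totals: Silva 5, Pham 4, Orr 3, Varga 3, Voss 2, Kask 2, Ito 2.
Silva leads with 5 wins (next highest: 4).

Silva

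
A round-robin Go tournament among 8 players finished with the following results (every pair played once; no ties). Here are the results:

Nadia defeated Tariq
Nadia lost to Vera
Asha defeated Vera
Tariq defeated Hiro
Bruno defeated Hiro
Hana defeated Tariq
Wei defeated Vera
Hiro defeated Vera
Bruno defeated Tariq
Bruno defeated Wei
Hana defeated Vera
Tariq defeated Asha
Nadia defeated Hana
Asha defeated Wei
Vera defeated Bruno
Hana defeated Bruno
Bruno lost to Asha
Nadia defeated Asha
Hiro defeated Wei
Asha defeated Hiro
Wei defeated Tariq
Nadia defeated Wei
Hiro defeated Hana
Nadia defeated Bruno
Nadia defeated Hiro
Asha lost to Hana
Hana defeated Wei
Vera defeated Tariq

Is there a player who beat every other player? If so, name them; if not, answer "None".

None

Highest win total is Nadia with 6 (out of 7 possible).
Nadia lost to Vera, so no player went undefeated.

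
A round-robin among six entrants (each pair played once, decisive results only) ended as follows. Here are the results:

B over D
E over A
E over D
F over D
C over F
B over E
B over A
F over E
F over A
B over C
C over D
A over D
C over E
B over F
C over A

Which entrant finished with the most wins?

Win totals: A 1, B 5, C 4, D 0, E 2, F 3.
B leads with 5 wins (next highest: 4).

B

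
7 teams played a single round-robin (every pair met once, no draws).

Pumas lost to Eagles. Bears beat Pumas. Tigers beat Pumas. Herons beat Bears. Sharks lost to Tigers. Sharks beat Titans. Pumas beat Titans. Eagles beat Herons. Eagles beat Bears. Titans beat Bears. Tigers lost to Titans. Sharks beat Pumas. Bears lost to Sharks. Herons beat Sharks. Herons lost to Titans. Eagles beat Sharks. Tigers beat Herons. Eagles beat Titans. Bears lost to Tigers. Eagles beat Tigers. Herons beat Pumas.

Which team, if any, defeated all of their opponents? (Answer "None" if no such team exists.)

Eagles has 6 wins out of 6 opponents — a perfect record.

Eagles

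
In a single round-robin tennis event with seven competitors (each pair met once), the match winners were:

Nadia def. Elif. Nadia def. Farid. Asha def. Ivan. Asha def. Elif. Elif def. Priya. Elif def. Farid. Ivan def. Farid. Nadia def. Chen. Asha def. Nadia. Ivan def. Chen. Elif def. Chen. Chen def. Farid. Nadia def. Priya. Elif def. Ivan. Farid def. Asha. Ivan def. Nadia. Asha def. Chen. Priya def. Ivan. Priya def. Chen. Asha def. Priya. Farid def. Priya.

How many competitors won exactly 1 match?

Win totals: Elif 4, Nadia 4, Chen 1, Priya 2, Asha 5, Ivan 3, Farid 2.
Exactly 1: Chen — 1 competitor.

1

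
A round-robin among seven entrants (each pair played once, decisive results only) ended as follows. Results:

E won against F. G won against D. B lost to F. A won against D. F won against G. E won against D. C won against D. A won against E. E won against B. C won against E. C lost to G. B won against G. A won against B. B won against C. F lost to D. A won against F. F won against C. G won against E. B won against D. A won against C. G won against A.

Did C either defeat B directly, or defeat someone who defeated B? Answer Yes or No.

Yes

C did not beat B directly.
C beat D, E. Of those, E beat B.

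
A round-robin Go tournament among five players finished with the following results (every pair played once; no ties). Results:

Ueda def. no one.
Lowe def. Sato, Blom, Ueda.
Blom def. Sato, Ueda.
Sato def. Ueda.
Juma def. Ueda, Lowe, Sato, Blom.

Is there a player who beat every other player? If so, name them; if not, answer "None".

Juma has 4 wins out of 4 opponents — a perfect record.

Juma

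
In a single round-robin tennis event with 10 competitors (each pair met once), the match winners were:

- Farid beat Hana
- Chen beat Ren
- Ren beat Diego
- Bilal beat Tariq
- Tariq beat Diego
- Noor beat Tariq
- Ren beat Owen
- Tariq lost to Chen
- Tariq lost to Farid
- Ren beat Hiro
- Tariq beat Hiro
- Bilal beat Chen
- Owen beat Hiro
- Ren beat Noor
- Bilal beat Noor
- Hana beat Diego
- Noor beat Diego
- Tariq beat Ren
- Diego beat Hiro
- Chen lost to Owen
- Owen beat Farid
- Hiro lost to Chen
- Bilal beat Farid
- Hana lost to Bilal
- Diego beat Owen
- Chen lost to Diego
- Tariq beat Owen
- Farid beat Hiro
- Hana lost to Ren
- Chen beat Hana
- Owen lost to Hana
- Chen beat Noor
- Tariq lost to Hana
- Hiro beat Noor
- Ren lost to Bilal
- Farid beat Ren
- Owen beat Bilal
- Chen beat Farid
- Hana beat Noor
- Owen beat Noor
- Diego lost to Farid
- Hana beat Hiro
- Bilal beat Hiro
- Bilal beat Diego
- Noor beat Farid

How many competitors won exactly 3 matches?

Win totals: Hiro 1, Diego 3, Farid 5, Tariq 4, Ren 5, Chen 6, Bilal 8, Owen 5, Hana 5, Noor 3.
Exactly 3: Diego, Noor — 2 competitors.

2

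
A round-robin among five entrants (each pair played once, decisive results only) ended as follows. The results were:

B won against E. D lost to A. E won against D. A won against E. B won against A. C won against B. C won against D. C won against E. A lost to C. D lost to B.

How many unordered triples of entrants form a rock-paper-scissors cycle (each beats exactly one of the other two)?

Of the C(5,3) = 10 triples, the cyclic ones are: none.
That is 0.

0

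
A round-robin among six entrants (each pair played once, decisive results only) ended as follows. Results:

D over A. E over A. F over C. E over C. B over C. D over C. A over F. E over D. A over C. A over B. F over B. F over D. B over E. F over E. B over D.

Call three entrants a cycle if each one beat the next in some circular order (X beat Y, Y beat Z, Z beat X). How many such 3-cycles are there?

Win totals: A 3, B 3, C 0, D 2, E 3, F 4.
An entrant with w wins dominates both others in C(w,2) triples; summing gives 3 + 3 + 0 + 1 + 3 + 6 = 16 transitive triples.
Total triples C(6,3) = 20, so cyclic triples = 20 − 16 = 4.

4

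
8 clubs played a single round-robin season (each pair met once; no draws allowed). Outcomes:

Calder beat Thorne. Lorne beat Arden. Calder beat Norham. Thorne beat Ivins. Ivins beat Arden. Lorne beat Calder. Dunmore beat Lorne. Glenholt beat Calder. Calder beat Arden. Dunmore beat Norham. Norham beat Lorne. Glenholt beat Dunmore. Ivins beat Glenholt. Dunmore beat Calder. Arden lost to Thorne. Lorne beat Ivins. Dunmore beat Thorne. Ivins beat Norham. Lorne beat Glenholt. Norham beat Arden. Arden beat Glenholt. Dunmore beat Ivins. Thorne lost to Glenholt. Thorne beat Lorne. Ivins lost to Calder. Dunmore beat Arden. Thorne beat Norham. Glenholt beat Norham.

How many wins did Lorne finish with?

Lorne's results: beat Arden, Glenholt, Calder, Ivins; lost to Dunmore, Thorne, Norham.
That is 4 wins.

4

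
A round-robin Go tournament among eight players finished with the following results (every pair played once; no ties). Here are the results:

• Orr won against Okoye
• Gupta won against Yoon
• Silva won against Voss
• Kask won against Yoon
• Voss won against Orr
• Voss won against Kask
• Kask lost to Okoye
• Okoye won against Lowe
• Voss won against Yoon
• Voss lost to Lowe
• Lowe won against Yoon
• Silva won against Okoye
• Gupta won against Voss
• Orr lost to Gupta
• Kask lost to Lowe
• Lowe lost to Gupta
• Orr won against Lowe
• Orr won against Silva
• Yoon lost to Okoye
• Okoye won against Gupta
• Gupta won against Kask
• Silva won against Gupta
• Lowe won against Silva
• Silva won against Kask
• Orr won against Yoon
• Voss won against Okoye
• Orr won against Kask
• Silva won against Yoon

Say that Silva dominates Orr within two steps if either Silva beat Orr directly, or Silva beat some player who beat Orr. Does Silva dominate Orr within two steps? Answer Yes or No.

Silva did not beat Orr directly.
Silva beat Kask, Voss, Yoon, Okoye, Gupta. Of those, Voss beat Orr.

Yes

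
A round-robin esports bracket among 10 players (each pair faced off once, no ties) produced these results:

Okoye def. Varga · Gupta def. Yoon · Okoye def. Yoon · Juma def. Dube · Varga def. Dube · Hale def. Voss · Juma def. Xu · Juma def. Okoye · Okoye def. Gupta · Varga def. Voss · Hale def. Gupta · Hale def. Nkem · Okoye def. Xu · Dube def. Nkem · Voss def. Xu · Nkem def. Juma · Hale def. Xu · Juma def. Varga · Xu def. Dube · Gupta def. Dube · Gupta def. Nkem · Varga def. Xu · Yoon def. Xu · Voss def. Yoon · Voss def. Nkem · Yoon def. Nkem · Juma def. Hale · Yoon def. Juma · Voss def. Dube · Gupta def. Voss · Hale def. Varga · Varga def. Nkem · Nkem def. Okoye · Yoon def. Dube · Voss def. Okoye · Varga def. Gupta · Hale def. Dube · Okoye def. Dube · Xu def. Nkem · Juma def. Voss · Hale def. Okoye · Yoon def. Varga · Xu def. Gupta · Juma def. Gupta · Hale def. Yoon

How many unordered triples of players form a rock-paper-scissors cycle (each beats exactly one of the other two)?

Win totals: Varga 5, Voss 5, Nkem 2, Gupta 4, Yoon 5, Hale 8, Juma 7, Xu 3, Okoye 5, Dube 1.
A player with w wins dominates both others in C(w,2) triples; summing gives 10 + 10 + 1 + 6 + 10 + 28 + 21 + 3 + 10 + 0 = 99 transitive triples.
Total triples C(10,3) = 120, so cyclic triples = 120 − 99 = 21.

21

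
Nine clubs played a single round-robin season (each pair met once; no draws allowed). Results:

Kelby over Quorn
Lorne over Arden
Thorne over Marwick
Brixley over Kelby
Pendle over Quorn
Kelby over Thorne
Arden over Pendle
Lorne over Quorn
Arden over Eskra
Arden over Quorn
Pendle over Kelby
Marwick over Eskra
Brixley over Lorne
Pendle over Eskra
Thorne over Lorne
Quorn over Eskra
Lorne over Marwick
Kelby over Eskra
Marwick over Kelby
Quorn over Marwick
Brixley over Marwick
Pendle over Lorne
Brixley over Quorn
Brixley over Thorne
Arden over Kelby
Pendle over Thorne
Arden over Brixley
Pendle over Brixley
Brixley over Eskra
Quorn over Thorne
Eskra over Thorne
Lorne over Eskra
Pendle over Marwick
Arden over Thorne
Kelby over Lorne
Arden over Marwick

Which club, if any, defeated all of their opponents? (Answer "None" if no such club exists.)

None

Highest win total is Pendle with 7 (out of 8 possible).
Pendle lost to Arden, so no club went undefeated.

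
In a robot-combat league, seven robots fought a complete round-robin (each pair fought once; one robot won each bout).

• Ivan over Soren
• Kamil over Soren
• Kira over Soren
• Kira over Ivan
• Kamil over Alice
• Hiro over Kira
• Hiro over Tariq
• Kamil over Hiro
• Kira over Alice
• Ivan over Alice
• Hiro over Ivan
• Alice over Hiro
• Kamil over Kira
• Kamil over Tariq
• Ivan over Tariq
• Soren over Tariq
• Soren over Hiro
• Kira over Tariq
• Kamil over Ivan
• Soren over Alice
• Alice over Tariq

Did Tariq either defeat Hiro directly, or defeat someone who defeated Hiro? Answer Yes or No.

Tariq did not beat Hiro directly.
Tariq beat no one, so there is no intermediate robot.

No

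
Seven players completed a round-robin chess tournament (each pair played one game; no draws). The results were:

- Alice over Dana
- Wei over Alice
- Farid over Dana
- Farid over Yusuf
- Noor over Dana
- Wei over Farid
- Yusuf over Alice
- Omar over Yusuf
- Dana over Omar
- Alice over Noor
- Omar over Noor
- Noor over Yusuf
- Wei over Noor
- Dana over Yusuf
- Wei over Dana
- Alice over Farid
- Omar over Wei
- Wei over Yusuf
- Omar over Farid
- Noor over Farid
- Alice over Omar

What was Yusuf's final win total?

1

Yusuf's results: beat Alice; lost to Noor, Dana, Omar, Wei, Farid.
That is 1 win.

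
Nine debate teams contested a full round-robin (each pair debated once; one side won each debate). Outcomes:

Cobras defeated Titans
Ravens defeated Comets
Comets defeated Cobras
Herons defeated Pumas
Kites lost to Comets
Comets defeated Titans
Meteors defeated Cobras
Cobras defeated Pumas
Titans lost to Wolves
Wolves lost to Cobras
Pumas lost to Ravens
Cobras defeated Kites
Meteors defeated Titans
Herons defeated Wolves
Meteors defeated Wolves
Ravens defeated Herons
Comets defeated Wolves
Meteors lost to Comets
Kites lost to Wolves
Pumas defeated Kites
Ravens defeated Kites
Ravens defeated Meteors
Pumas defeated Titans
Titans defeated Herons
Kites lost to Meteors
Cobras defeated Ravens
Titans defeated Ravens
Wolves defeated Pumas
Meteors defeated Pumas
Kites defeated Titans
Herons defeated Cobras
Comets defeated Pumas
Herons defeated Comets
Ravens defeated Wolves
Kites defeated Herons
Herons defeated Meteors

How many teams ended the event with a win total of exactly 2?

Win totals: Kites 2, Wolves 3, Herons 5, Ravens 6, Cobras 5, Meteors 5, Pumas 2, Titans 2, Comets 6.
Exactly 2: Kites, Pumas, Titans — 3 teams.

3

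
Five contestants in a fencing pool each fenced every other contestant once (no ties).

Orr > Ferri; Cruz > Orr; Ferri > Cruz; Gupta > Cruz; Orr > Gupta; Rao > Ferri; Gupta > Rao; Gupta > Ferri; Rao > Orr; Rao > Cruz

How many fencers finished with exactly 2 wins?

Win totals: Ferri 1, Cruz 1, Rao 3, Gupta 3, Orr 2.
Exactly 2: Orr — 1 fencer.

1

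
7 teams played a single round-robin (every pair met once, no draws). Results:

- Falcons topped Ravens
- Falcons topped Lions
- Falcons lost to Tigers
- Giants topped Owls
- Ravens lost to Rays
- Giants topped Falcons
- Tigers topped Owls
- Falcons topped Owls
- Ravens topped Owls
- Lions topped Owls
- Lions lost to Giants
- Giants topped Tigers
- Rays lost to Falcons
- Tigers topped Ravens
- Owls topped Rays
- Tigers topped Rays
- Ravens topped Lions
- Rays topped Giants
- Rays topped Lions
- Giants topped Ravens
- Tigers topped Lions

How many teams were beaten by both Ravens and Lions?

1

Ravens beat: Owls, Lions.
Lions beat: Owls.
Both beat: Owls — 1.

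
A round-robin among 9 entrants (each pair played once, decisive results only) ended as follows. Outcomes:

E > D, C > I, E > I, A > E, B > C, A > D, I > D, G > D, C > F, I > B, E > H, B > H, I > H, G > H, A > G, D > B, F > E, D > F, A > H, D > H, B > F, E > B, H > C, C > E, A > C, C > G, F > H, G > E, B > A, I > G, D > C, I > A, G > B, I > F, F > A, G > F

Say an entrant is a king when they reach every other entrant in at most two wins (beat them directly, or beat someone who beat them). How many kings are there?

A reaches everyone (king).
B reaches everyone (king).
C reaches everyone (king).
D reaches everyone (king).
E reaches everyone (king).
F reaches everyone (king).
G reaches everyone (king).
H cannot reach A, B, D in two steps.
I reaches everyone (king).
Kings: A, B, C, D, E, F, G, I — 8.

8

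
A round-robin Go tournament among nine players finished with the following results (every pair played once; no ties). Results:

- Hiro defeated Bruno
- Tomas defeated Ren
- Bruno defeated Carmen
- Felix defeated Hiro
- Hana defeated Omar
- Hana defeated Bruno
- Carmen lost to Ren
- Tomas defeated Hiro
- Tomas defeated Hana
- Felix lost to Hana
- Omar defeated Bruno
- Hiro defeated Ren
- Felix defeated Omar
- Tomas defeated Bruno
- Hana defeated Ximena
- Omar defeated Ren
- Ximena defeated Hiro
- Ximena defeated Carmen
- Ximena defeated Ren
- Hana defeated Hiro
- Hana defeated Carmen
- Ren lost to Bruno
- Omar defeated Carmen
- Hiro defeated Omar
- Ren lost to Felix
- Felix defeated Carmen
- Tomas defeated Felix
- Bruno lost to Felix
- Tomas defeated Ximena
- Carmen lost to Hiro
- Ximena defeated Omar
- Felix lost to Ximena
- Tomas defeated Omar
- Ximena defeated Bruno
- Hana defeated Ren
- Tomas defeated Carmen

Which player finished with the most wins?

Tomas

Win totals: Hana 7, Tomas 8, Felix 5, Bruno 2, Omar 3, Carmen 0, Ren 1, Hiro 4, Ximena 6.
Tomas leads with 8 wins (next highest: 7).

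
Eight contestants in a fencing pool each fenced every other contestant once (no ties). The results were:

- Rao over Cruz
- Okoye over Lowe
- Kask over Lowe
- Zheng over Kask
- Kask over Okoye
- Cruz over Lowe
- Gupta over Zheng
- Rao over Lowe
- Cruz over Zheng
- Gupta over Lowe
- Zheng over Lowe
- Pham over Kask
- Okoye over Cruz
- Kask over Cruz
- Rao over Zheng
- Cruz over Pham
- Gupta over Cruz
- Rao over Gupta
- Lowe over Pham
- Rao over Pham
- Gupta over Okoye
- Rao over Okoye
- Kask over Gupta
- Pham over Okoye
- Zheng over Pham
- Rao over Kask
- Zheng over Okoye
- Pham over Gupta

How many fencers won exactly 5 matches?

Win totals: Pham 3, Rao 7, Lowe 1, Kask 4, Zheng 4, Okoye 2, Gupta 4, Cruz 3.
No fencer has exactly 5 wins.

0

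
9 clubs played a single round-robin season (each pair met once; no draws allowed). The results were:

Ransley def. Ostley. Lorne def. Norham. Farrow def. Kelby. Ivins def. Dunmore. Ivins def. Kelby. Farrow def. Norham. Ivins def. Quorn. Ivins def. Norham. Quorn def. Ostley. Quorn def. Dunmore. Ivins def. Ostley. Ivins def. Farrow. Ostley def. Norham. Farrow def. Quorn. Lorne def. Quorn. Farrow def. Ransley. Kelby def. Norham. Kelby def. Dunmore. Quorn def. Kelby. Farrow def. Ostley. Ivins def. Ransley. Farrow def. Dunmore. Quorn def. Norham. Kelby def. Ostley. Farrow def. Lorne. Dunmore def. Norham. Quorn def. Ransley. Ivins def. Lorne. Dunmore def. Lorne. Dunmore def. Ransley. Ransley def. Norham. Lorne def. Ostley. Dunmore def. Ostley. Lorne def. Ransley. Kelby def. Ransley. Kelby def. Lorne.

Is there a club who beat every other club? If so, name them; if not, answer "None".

Ivins has 8 wins out of 8 opponents — a perfect record.

Ivins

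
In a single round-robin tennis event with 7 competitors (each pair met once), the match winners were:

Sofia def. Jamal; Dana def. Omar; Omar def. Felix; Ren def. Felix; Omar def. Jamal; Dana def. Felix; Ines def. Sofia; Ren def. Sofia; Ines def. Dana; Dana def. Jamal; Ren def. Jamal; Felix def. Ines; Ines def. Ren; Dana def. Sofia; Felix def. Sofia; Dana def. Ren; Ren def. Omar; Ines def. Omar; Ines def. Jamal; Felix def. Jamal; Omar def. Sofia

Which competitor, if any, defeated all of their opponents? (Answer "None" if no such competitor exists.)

None

Highest win total is Ines with 5 (out of 6 possible).
Ines lost to Felix, so no competitor went undefeated.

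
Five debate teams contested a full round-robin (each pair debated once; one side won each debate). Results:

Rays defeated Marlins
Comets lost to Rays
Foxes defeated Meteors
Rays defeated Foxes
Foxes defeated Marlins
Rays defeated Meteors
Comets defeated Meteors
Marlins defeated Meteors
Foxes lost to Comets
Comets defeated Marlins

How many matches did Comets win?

3

Comets' results: beat Foxes, Marlins, Meteors; lost to Rays.
That is 3 wins.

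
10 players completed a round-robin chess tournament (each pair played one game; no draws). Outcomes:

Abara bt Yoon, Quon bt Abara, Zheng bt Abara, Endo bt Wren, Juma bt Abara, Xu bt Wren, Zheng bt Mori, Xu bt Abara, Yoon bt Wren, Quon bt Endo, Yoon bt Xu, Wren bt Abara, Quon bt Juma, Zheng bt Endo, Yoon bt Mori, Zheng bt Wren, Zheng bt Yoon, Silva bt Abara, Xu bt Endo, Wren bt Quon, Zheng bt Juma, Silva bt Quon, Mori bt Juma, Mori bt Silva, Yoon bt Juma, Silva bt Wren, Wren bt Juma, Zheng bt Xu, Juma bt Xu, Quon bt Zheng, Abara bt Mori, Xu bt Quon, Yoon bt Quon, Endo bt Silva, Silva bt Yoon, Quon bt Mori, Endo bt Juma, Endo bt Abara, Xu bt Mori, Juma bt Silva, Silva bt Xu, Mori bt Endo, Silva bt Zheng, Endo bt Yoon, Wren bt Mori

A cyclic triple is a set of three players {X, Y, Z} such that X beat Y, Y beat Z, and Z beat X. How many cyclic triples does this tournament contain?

31

Win totals: Mori 3, Xu 5, Quon 5, Abara 2, Yoon 5, Silva 6, Juma 3, Zheng 7, Endo 5, Wren 4.
A player with w wins dominates both others in C(w,2) triples; summing gives 3 + 10 + 10 + 1 + 10 + 15 + 3 + 21 + 10 + 6 = 89 transitive triples.
Total triples C(10,3) = 120, so cyclic triples = 120 − 89 = 31.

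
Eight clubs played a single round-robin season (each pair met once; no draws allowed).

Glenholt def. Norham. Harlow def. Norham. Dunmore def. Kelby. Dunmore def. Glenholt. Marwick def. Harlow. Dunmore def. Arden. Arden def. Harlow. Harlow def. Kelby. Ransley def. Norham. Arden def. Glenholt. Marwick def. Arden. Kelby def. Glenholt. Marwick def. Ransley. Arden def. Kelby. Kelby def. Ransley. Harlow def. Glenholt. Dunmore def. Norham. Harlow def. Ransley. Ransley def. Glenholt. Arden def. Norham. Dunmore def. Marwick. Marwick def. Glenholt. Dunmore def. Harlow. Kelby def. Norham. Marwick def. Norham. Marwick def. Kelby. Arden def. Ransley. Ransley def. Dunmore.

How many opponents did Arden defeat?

Arden's results: beat Glenholt, Kelby, Ransley, Harlow, Norham; lost to Dunmore, Marwick.
That is 5 wins.

5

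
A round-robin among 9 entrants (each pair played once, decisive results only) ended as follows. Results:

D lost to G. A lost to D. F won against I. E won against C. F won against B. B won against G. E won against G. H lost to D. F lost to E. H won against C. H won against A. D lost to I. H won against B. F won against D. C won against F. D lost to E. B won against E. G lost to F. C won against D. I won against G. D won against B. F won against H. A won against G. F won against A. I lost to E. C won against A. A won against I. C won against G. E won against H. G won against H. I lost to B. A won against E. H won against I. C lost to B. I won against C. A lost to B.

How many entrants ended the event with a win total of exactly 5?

Win totals: A 3, B 5, C 4, D 3, E 6, F 6, G 2, H 4, I 3.
Exactly 5: B — 1 entrant.

1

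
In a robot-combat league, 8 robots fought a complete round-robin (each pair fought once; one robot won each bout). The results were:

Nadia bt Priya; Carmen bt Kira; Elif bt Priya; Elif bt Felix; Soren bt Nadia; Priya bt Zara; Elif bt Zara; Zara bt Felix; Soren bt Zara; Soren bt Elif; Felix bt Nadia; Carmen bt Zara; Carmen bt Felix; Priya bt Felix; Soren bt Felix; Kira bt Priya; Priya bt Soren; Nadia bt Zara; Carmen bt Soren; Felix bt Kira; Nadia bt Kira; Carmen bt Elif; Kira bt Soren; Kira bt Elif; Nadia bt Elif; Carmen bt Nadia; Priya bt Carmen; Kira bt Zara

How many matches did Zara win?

Zara's results: beat Felix; lost to Elif, Priya, Carmen, Soren, Kira, Nadia.
That is 1 win.

1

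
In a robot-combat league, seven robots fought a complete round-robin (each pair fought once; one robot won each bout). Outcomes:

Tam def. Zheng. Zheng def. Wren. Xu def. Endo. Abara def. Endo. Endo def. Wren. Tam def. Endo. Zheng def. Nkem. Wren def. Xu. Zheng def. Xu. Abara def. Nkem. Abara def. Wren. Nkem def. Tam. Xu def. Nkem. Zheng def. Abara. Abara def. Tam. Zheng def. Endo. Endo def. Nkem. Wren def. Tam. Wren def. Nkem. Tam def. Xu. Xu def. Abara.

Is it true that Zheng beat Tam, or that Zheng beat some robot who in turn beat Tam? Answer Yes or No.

Yes

Zheng did not beat Tam directly.
Zheng beat Xu, Endo, Abara, Nkem, Wren. Of those, Abara beat Tam.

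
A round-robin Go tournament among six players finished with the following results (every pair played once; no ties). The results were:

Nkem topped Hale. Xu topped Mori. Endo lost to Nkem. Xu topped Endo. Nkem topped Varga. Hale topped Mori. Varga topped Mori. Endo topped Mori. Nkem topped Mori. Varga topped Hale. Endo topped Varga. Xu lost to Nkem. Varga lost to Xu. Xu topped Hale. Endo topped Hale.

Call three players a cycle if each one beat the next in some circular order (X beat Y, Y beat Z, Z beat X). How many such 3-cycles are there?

0

Of the C(6,3) = 20 triples, the cyclic ones are: none.
That is 0.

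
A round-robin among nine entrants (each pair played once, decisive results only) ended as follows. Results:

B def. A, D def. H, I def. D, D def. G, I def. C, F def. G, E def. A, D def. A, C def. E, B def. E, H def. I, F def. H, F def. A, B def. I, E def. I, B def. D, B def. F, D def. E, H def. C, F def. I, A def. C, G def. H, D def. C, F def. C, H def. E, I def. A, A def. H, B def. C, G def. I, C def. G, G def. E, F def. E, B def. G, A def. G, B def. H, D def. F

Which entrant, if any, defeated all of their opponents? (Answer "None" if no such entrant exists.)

B

B has 8 wins out of 8 opponents — a perfect record.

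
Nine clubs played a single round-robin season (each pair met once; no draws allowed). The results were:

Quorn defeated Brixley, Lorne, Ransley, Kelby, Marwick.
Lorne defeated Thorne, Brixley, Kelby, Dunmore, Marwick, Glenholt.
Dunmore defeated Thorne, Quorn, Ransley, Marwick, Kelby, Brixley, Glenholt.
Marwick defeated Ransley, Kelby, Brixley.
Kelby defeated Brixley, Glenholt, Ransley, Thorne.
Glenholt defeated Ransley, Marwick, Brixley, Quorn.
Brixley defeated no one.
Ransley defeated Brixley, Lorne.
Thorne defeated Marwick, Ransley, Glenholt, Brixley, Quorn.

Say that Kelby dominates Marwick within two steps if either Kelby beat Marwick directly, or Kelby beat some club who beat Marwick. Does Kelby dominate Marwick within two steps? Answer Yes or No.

Yes

Kelby did not beat Marwick directly.
Kelby beat Ransley, Brixley, Glenholt, Thorne. Of those, Glenholt beat Marwick.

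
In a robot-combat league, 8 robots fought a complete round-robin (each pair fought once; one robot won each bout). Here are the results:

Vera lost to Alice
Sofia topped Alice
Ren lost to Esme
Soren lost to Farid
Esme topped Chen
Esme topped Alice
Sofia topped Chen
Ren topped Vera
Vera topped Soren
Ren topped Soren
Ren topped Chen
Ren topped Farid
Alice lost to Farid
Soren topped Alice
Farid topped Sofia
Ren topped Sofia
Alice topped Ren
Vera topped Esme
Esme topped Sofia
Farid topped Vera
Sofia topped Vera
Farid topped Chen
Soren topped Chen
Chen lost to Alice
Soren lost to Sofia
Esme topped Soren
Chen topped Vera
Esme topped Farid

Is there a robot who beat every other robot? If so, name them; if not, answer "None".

None

Highest win total is Esme with 6 (out of 7 possible).
Esme lost to Vera, so no robot went undefeated.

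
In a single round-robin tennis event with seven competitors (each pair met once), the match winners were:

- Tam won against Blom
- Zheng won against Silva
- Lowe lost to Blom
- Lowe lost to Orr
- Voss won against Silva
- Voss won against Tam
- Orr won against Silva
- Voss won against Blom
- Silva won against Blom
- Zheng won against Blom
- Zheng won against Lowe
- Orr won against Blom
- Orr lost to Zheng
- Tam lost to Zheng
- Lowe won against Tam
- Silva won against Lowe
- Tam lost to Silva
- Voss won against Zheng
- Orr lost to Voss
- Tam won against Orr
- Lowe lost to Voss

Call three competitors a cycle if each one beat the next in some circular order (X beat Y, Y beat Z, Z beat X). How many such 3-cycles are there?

Win totals: Lowe 1, Zheng 5, Orr 3, Silva 3, Tam 2, Voss 6, Blom 1.
A competitor with w wins dominates both others in C(w,2) triples; summing gives 0 + 10 + 3 + 3 + 1 + 15 + 0 = 32 transitive triples.
Total triples C(7,3) = 35, so cyclic triples = 35 − 32 = 3.

3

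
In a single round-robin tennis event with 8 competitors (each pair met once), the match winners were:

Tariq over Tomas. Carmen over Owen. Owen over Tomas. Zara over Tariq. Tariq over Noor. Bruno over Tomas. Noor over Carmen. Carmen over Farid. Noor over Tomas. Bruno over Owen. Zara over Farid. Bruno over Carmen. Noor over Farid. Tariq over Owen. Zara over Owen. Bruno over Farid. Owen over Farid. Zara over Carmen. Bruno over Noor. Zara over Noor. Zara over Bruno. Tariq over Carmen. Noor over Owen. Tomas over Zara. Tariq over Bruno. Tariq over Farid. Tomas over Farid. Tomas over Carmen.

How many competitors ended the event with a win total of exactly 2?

Win totals: Carmen 2, Tomas 3, Zara 6, Bruno 5, Owen 2, Noor 4, Farid 0, Tariq 6.
Exactly 2: Carmen, Owen — 2 competitors.

2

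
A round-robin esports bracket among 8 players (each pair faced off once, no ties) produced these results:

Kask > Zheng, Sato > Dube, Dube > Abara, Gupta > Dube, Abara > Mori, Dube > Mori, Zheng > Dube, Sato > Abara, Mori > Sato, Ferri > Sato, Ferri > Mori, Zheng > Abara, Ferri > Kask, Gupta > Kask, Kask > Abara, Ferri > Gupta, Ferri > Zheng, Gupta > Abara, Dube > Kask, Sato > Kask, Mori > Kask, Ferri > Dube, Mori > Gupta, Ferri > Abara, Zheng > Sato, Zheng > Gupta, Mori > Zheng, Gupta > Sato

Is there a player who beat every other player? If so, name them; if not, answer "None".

Ferri has 7 wins out of 7 opponents — a perfect record.

Ferri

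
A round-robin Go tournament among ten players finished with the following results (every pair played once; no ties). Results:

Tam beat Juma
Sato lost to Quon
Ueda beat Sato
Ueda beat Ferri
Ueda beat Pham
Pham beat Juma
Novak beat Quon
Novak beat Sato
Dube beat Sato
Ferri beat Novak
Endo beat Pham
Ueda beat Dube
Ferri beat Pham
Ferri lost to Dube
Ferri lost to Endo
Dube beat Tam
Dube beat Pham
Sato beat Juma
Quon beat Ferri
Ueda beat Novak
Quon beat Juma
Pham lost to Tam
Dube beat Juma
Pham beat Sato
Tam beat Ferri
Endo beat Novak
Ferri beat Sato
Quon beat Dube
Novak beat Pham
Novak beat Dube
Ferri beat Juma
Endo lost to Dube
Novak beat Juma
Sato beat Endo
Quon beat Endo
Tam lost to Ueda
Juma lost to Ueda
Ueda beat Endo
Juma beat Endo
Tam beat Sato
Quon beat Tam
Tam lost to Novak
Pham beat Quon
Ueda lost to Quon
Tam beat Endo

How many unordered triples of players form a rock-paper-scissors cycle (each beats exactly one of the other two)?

Win totals: Dube 6, Ferri 4, Sato 2, Tam 5, Endo 3, Quon 7, Juma 1, Novak 6, Pham 3, Ueda 8.
A player with w wins dominates both others in C(w,2) triples; summing gives 15 + 6 + 1 + 10 + 3 + 21 + 0 + 15 + 3 + 28 = 102 transitive triples.
Total triples C(10,3) = 120, so cyclic triples = 120 − 102 = 18.

18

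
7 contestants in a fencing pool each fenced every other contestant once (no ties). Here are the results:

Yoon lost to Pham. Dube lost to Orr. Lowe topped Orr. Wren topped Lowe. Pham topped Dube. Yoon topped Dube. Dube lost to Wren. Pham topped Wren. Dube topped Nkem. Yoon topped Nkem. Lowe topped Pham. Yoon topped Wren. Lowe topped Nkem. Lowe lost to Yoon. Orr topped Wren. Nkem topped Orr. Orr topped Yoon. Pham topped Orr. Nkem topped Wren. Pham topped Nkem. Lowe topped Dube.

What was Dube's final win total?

1

Dube's results: beat Nkem; lost to Wren, Pham, Lowe, Orr, Yoon.
That is 1 win.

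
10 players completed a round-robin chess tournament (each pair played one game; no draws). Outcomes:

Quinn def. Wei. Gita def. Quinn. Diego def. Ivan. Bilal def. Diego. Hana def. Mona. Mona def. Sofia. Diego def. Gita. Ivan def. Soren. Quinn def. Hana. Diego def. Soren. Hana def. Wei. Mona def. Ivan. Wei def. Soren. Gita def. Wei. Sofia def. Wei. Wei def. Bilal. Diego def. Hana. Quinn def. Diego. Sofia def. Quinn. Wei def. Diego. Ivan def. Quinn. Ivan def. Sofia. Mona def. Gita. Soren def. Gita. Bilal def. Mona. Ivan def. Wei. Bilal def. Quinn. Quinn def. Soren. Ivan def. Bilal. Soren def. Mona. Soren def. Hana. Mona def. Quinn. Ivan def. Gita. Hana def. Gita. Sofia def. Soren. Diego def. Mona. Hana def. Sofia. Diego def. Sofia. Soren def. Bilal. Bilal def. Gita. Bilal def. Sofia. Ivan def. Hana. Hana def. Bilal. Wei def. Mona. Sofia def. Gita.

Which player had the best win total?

Win totals: Diego 6, Bilal 5, Ivan 7, Wei 4, Quinn 4, Soren 4, Hana 5, Mona 4, Sofia 4, Gita 2.
Ivan leads with 7 wins (next highest: 6).

Ivan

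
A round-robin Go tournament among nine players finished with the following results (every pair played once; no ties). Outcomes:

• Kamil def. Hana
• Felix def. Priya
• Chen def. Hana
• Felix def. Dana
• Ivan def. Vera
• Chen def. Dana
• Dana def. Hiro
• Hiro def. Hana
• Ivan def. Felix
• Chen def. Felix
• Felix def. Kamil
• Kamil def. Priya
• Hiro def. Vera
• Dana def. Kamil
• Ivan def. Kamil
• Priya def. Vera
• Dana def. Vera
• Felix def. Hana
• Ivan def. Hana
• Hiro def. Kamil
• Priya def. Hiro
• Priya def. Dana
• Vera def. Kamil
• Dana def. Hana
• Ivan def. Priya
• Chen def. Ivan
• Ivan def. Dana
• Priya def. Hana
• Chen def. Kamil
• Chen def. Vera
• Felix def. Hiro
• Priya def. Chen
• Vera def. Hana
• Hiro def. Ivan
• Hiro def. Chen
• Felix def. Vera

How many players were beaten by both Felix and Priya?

Felix beat: Vera, Dana, Kamil, Hiro, Priya, Hana.
Priya beat: Vera, Dana, Chen, Hiro, Hana.
Both beat: Vera, Dana, Hiro, Hana — 4.

4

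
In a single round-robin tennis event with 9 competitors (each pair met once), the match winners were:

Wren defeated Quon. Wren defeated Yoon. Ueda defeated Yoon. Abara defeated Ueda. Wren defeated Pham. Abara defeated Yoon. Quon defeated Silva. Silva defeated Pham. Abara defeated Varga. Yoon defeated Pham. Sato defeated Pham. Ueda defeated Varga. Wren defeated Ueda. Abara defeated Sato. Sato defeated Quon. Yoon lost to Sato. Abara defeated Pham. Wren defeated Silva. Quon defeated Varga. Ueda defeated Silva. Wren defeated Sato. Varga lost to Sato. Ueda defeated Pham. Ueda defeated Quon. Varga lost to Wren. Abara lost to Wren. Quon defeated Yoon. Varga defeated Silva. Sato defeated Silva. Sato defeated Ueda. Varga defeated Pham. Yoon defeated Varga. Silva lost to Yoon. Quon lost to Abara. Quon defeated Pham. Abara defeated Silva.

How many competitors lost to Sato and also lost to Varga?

Sato beat: Ueda, Pham, Quon, Yoon, Silva, Varga.
Varga beat: Pham, Silva.
Both beat: Pham, Silva — 2.

2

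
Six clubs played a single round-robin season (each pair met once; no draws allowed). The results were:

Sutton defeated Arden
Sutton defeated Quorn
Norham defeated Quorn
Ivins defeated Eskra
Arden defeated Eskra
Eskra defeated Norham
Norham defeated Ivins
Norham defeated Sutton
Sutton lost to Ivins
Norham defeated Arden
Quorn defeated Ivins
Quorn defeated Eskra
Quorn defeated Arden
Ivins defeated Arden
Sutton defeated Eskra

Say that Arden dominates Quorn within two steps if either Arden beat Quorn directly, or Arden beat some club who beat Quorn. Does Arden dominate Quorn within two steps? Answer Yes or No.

No

Arden did not beat Quorn directly.
Arden beat Eskra, but each of them lost to Quorn. No two-step path.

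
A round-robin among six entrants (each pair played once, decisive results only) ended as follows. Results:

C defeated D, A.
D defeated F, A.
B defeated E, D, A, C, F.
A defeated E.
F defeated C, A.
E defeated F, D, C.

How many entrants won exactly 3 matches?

Win totals: A 1, B 5, C 2, D 2, E 3, F 2.
Exactly 3: E — 1 entrant.

1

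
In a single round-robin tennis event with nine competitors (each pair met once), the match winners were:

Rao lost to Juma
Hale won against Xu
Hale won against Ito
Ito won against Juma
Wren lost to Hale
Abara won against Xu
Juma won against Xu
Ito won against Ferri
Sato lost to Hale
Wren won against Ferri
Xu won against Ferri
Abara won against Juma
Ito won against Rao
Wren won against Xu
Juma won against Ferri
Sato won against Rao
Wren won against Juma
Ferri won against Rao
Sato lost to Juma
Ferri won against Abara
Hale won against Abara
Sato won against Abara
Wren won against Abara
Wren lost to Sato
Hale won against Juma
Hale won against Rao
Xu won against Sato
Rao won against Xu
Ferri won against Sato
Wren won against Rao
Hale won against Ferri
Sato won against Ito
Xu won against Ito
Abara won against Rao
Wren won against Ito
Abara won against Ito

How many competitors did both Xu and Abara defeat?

1

Xu beat: Sato, Ito, Ferri.
Abara beat: Juma, Xu, Ito, Rao.
Both beat: Ito — 1.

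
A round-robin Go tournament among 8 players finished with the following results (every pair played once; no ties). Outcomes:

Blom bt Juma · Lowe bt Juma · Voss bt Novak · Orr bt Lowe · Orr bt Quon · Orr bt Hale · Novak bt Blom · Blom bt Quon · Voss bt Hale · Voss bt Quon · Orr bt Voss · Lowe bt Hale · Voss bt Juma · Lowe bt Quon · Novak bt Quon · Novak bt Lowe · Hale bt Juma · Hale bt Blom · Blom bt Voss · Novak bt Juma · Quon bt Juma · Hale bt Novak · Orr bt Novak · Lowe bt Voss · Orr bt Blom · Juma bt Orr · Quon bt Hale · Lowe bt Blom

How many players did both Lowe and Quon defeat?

Lowe beat: Juma, Quon, Voss, Blom, Hale.
Quon beat: Juma, Hale.
Both beat: Juma, Hale — 2.

2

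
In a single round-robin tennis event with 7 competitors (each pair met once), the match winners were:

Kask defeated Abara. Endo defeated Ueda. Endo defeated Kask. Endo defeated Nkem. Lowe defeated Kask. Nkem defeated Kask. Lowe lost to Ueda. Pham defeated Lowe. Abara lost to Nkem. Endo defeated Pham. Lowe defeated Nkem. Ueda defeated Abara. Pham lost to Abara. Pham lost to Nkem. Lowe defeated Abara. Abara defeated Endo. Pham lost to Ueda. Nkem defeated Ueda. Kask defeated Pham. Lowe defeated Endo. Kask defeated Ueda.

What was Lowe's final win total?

Lowe's results: beat Endo, Kask, Abara, Nkem; lost to Ueda, Pham.
That is 4 wins.

4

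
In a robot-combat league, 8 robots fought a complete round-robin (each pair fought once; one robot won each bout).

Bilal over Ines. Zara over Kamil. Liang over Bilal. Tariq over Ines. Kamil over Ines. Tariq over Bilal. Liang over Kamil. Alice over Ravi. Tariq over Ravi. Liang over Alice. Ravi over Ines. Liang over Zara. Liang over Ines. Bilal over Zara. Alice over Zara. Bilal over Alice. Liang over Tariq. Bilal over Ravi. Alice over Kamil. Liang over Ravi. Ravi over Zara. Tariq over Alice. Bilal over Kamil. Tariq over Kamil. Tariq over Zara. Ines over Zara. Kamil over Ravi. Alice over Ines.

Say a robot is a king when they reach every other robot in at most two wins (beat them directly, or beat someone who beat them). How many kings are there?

Zara cannot reach Alice, Bilal, Liang, Tariq in two steps.
Alice cannot reach Bilal, Liang, Tariq in two steps.
Kamil cannot reach Alice, Bilal, Liang, Tariq in two steps.
Ravi cannot reach Alice, Bilal, Liang, Tariq in two steps.
Ines cannot reach Alice, Ravi, Bilal, Liang, Tariq in two steps.
Bilal cannot reach Liang, Tariq in two steps.
Liang reaches everyone (king).
Tariq cannot reach Liang in two steps.
Kings: Liang — 1.

1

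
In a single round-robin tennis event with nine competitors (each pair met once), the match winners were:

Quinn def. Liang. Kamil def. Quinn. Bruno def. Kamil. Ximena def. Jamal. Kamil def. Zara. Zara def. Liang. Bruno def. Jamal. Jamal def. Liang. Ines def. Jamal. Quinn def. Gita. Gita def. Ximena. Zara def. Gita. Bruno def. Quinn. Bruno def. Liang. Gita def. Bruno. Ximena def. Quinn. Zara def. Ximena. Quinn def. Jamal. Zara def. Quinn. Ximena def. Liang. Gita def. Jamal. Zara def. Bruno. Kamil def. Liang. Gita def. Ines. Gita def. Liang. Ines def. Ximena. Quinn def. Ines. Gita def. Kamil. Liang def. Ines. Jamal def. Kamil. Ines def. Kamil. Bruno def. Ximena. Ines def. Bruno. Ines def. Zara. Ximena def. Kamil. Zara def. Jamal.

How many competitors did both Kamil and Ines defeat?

1

Kamil beat: Quinn, Zara, Liang.
Ines beat: Ximena, Zara, Kamil, Bruno, Jamal.
Both beat: Zara — 1.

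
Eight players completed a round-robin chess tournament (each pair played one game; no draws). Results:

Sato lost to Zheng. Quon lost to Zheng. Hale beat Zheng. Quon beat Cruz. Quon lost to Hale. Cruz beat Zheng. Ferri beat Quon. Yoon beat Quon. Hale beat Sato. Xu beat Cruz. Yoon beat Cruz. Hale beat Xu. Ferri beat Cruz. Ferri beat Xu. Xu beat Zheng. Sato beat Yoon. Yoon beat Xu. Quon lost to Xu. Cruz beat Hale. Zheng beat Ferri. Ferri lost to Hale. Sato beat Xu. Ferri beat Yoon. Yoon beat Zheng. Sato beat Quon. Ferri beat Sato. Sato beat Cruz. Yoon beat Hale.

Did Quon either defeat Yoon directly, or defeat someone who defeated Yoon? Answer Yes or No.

No

Quon did not beat Yoon directly.
Quon beat Cruz, but each of them lost to Yoon. No two-step path.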